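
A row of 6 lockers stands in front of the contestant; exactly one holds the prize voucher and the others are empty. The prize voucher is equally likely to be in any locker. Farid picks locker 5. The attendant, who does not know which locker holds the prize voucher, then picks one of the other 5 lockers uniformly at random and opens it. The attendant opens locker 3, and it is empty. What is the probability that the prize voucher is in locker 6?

Apply Bayes' rule, conditioning on where the prize voucher actually is.
If it is in any of lockers 1, 2, 4, 5, and 6 (prior 1/6 each): the attendant picks locker 3 with probability 1/5 regardless, and it is not the prize; weight (1/6)·(1/5) = 1/30 each.
If it is in locker 3 (prior 1/6): the attendant opened locker 3, so this case is ruled out; weight (1/6)·0 = 0.
The weights sum to 1/6.
So P(the prize voucher in locker 6 | the attendant opened locker 3) = (1/30) / (1/6) = 1/5.

1/5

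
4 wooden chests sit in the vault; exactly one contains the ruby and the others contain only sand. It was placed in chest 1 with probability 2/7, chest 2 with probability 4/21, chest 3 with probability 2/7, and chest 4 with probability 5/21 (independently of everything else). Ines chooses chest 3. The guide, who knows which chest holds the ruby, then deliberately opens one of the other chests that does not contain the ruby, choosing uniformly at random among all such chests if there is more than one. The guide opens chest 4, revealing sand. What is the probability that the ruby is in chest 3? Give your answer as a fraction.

Condition on the true location of the ruby.
If it is in chest 1 (prior 2/7): the guide has 2 equally likely choices, so probability 1/2; weight (2/7)·(1/2) = 1/7.
If it is in chest 2 (prior 4/21): the guide has 2 equally likely choices, so probability 1/2; weight (4/21)·(1/2) = 2/21.
If it is in chest 3 (prior 2/7): the guide has 3 equally likely choices, so probability 1/3; weight (2/7)·(1/3) = 2/21.
If it is in chest 4 (prior 5/21): the guide opened chest 4, so this case is ruled out; weight (5/21)·0 = 0.
The weights sum to 1/3.
So P(the ruby in chest 3 | the guide opened chest 4) = (2/21) / (1/3) = 2/7.

2/7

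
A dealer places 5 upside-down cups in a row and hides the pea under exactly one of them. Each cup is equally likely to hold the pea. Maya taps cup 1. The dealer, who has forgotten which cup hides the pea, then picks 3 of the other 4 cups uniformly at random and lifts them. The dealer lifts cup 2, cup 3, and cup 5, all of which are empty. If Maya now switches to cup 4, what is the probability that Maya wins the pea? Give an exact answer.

Condition on the true location of the pea.
If it is under either of cups 1 and 4 (prior 1/5 each): the dealer picks exactly this set with probability 1/4 regardless, and none is the prize; weight (1/5)·(1/4) = 1/20 each.
If it is under any of cups 2, 3, and 5 (prior 1/5 each): that cup was opened and seen not to hold the prize — ruled out; weight (1/5)·0 = 0 each.
The weights sum to 1/10.
So P(the pea under cup 4 | the dealer opened cup 2, cup 3, and cup 5) = (1/20) / (1/10) = 1/2.

1/2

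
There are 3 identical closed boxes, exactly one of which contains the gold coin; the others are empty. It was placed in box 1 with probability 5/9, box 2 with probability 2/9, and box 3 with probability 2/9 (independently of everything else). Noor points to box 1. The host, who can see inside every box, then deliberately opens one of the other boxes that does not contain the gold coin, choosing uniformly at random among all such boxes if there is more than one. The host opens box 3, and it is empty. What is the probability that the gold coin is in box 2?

Condition on the true location of the gold coin.
If it is in box 1 (prior 5/9): the host has 2 equally likely choices, so probability 1/2; weight (5/9)·(1/2) = 5/18.
If it is in box 2 (prior 2/9): the host has no choice, probability 1; weight (2/9)·1 = 2/9.
If it is in box 3 (prior 2/9): the host opened box 3, so this case is ruled out; weight (2/9)·0 = 0.
The weights sum to 1/2.
So P(the gold coin in box 2 | the host opened box 3) = (2/9) / (1/2) = 4/9.

4/9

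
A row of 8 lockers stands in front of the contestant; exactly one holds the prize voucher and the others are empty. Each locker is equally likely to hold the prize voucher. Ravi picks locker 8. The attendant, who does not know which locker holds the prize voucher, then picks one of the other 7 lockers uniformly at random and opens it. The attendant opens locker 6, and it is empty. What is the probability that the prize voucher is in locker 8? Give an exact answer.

Because the attendant chose which locker to open without knowing where the prize voucher is, the choice is independent of the prize location. Learning that locker 6 does not hold the prize voucher simply rules out that one location and leaves the remaining 7 lockers still equally likely by symmetry.
So P(the prize voucher in locker 8) = 1/7.

1/7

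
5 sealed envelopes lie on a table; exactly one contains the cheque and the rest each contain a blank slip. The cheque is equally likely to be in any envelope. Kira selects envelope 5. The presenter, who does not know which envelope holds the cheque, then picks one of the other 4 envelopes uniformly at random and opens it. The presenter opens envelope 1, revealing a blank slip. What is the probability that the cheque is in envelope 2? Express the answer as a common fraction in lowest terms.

1/4

Apply Bayes' rule, conditioning on where the cheque actually is.
If it is in envelope 1 (prior 1/5): the presenter opened envelope 1, so this case is ruled out; weight (1/5)·0 = 0.
If it is in any of envelopes 2, 3, 4, and 5 (prior 1/5 each): the presenter picks envelope 1 with probability 1/4 regardless, and it is not the prize; weight (1/5)·(1/4) = 1/20 each.
The weights sum to 1/5.
So P(the cheque in envelope 2 | the presenter opened envelope 1) = (1/20) / (1/5) = 1/4.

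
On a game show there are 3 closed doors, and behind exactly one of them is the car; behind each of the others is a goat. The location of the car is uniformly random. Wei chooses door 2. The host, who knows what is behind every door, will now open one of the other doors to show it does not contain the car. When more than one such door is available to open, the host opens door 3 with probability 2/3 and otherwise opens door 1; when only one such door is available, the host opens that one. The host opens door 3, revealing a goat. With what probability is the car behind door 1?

Condition on the true location of the car.
If it is behind door 1 (prior 1/3): only door 3 is available, probability 1; weight (1/3)·1 = 1/3.
If it is behind door 2 (prior 1/3): door 3 is available, opened with probability 2/3; weight (1/3)·(2/3) = 2/9.
If it is behind door 3 (prior 1/3): the host opened door 3, so this case is ruled out; weight (1/3)·0 = 0.
The weights sum to 5/9.
So P(the car behind door 1 | the host opened door 3) = (1/3) / (5/9) = 3/5.

3/5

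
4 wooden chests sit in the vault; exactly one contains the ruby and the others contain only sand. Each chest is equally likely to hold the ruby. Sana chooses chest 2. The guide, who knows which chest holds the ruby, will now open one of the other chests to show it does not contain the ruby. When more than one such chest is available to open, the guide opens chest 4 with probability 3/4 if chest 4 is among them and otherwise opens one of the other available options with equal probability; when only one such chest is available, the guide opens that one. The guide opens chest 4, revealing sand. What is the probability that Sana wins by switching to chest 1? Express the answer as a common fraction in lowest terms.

1/3

Consider each possible location of the ruby in turn.
If it is in any of chests 1, 2, and 3 (prior 1/4 each): chest 4 is available, opened with probability 3/4; weight (1/4)·(3/4) = 3/16 each.
If it is in chest 4 (prior 1/4): the guide opened chest 4, so this case is ruled out; weight (1/4)·0 = 0.
The weights sum to 9/16.
So P(the ruby in chest 1 | the guide opened chest 4) = (3/16) / (9/16) = 1/3.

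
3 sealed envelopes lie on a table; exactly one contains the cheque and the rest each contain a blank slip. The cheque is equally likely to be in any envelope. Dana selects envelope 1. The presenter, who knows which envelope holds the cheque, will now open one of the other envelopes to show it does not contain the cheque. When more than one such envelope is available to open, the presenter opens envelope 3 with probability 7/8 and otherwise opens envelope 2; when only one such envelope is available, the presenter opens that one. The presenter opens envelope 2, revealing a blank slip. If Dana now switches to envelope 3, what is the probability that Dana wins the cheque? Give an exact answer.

8/9

Apply Bayes' rule, conditioning on where the cheque actually is.
If it is in envelope 1 (prior 1/3): envelope 3 is available but not opened, probability 1/8; weight (1/3)·(1/8) = 1/24.
If it is in envelope 2 (prior 1/3): the presenter opened envelope 2, so this case is ruled out; weight (1/3)·0 = 0.
If it is in envelope 3 (prior 1/3): only envelope 2 is available, probability 1; weight (1/3)·1 = 1/3.
The weights sum to 3/8.
So P(the cheque in envelope 3 | the presenter opened envelope 2) = (1/3) / (3/8) = 8/9.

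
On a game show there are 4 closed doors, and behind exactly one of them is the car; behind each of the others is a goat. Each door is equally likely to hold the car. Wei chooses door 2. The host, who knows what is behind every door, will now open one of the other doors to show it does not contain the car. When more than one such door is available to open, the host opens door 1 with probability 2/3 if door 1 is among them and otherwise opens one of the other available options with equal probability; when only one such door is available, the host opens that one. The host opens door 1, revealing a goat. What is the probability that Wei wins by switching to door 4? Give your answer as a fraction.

1/3

Consider each possible location of the car in turn.
If it is behind door 1 (prior 1/4): the host opened door 1, so this case is ruled out; weight (1/4)·0 = 0.
If it is behind any of doors 2, 3, and 4 (prior 1/4 each): door 1 is available, opened with probability 2/3; weight (1/4)·(2/3) = 1/6 each.
The weights sum to 1/2.
So P(the car behind door 4 | the host opened door 1) = (1/6) / (1/2) = 1/3.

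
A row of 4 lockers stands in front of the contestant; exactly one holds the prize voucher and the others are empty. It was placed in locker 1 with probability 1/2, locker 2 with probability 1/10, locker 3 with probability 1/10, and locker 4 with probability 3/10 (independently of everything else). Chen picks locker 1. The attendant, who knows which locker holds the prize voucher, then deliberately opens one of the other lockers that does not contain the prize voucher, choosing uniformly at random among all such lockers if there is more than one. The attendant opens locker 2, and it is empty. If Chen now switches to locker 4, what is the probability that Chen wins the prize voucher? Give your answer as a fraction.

9/22

Condition on the true location of the prize voucher.
If it is in locker 1 (prior 1/2): the attendant has 3 equally likely choices, so probability 1/3; weight (1/2)·(1/3) = 1/6.
If it is in locker 2 (prior 1/10): the attendant opened locker 2, so this case is ruled out; weight (1/10)·0 = 0.
If it is in locker 3 (prior 1/10): the attendant has 2 equally likely choices, so probability 1/2; weight (1/10)·(1/2) = 1/20.
If it is in locker 4 (prior 3/10): the attendant has 2 equally likely choices, so probability 1/2; weight (3/10)·(1/2) = 3/20.
The weights sum to 11/30.
So P(the prize voucher in locker 4 | the attendant opened locker 2) = (3/20) / (11/30) = 9/22.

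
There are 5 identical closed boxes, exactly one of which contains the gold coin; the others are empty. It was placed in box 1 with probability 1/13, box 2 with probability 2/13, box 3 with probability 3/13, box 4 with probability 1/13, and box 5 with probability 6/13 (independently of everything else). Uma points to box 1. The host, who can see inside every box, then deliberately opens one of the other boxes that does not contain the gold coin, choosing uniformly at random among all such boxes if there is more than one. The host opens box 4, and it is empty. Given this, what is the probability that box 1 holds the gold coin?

Consider each possible location of the gold coin in turn.
If it is in box 1 (prior 1/13): the host has 4 equally likely choices, so probability 1/4; weight (1/13)·(1/4) = 1/52.
If it is in box 2 (prior 2/13): the host has 3 equally likely choices, so probability 1/3; weight (2/13)·(1/3) = 2/39.
If it is in box 3 (prior 3/13): the host has 3 equally likely choices, so probability 1/3; weight (3/13)·(1/3) = 1/13.
If it is in box 4 (prior 1/13): the host opened box 4, so this case is ruled out; weight (1/13)·0 = 0.
If it is in box 5 (prior 6/13): the host has 3 equally likely choices, so probability 1/3; weight (6/13)·(1/3) = 2/13.
The weights sum to 47/156.
So P(the gold coin in box 1 | the host opened box 4) = (1/52) / (47/156) = 3/47.

3/47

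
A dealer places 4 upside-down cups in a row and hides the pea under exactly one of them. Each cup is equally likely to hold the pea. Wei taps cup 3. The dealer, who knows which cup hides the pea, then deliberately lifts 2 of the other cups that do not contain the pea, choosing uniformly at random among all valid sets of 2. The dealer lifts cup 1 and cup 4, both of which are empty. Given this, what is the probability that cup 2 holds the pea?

Condition on the true location of the pea.
If it is under either of cups 1 and 4 (prior 1/4 each): that cup was opened and seen not to hold the prize — ruled out; weight (1/4)·0 = 0 each.
If it is under cup 2 (prior 1/4): the dealer has no choice, probability 1; weight (1/4)·1 = 1/4.
If it is under cup 3 (prior 1/4): the dealer has 3 equally likely choices, so probability 1/3; weight (1/4)·(1/3) = 1/12.
The weights sum to 1/3.
So P(the pea under cup 2 | the dealer opened cup 1 and cup 4) = (1/4) / (1/3) = 3/4.

3/4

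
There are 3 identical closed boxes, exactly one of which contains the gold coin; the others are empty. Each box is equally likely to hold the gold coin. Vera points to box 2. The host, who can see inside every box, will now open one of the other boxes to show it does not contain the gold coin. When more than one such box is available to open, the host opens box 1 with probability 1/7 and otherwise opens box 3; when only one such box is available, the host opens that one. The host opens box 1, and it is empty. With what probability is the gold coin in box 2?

1/8

Condition on the true location of the gold coin.
If it is in box 1 (prior 1/3): the host opened box 1, so this case is ruled out; weight (1/3)·0 = 0.
If it is in box 2 (prior 1/3): box 1 is available, opened with probability 1/7; weight (1/3)·(1/7) = 1/21.
If it is in box 3 (prior 1/3): only box 1 is available, probability 1; weight (1/3)·1 = 1/3.
The weights sum to 8/21.
So P(the gold coin in box 2 | the host opened box 1) = (1/21) / (8/21) = 1/8.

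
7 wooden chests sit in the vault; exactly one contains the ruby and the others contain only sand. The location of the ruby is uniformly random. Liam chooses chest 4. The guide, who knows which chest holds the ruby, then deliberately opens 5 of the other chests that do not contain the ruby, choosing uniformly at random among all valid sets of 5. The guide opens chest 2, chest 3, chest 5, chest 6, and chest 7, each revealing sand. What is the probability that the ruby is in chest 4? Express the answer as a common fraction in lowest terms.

1/7

Condition on the true location of the ruby.
If it is in chest 1 (prior 1/7): the guide has no choice, probability 1; weight (1/7)·1 = 1/7.
If it is in any of chests 2, 3, 5, 6, and 7 (prior 1/7 each): that chest was opened and seen not to hold the prize — ruled out; weight (1/7)·0 = 0 each.
If it is in chest 4 (prior 1/7): the guide has 6 equally likely choices, so probability 1/6; weight (1/7)·(1/6) = 1/42.
The weights sum to 1/6.
So P(the ruby in chest 4 | the guide opened chest 2, chest 3, chest 5, chest 6, and chest 7) = (1/42) / (1/6) = 1/7.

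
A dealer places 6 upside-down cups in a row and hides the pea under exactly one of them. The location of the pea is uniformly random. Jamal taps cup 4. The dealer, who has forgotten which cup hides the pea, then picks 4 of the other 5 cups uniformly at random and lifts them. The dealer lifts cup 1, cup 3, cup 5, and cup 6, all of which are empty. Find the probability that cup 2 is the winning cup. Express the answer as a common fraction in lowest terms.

Apply Bayes' rule, conditioning on where the pea actually is.
If it is under any of cups 1, 3, 5, and 6 (prior 1/6 each): that cup was opened and seen not to hold the prize — ruled out; weight (1/6)·0 = 0 each.
If it is under either of cups 2 and 4 (prior 1/6 each): the dealer picks exactly this set with probability 1/5 regardless, and none is the prize; weight (1/6)·(1/5) = 1/30 each.
The weights sum to 1/15.
So P(the pea under cup 2 | the dealer opened cup 1, cup 3, cup 5, and cup 6) = (1/30) / (1/15) = 1/2.

1/2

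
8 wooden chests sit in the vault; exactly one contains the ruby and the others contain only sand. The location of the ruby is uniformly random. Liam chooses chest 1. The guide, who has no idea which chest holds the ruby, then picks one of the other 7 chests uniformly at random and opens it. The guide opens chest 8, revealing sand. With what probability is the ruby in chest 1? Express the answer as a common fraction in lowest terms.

1/7

Condition on the true location of the ruby.
If it is in any of chests 1, 2, 3, 4, 5, 6, and 7 (prior 1/8 each): the guide picks chest 8 with probability 1/7 regardless, and it is not the prize; weight (1/8)·(1/7) = 1/56 each.
If it is in chest 8 (prior 1/8): the guide opened chest 8, so this case is ruled out; weight (1/8)·0 = 0.
The weights sum to 1/8.
So P(the ruby in chest 1 | the guide opened chest 8) = (1/56) / (1/8) = 1/7.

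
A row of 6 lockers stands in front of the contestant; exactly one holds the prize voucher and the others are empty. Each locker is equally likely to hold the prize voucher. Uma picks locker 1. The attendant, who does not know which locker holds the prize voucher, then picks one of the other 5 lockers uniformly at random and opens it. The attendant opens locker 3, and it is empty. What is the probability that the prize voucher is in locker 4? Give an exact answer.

1/5

Apply Bayes' rule, conditioning on where the prize voucher actually is.
If it is in any of lockers 1, 2, 4, 5, and 6 (prior 1/6 each): the attendant picks locker 3 with probability 1/5 regardless, and it is not the prize; weight (1/6)·(1/5) = 1/30 each.
If it is in locker 3 (prior 1/6): the attendant opened locker 3, so this case is ruled out; weight (1/6)·0 = 0.
The weights sum to 1/6.
So P(the prize voucher in locker 4 | the attendant opened locker 3) = (1/30) / (1/6) = 1/5.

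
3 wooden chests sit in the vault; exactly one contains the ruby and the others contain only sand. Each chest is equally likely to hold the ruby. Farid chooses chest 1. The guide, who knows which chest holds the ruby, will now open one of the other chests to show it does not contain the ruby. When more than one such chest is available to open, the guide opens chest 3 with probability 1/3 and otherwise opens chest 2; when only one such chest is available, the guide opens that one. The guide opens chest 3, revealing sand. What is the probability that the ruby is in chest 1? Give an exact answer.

Apply Bayes' rule, conditioning on where the ruby actually is.
If it is in chest 1 (prior 1/3): chest 3 is available, opened with probability 1/3; weight (1/3)·(1/3) = 1/9.
If it is in chest 2 (prior 1/3): only chest 3 is available, probability 1; weight (1/3)·1 = 1/3.
If it is in chest 3 (prior 1/3): the guide opened chest 3, so this case is ruled out; weight (1/3)·0 = 0.
The weights sum to 4/9.
So P(the ruby in chest 1 | the guide opened chest 3) = (1/9) / (4/9) = 1/4.

1/4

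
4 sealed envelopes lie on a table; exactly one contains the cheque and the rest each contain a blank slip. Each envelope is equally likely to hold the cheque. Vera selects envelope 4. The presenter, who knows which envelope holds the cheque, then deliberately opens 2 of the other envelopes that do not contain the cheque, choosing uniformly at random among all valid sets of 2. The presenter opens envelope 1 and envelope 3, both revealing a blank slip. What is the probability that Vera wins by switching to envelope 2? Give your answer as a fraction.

3/4

Consider each possible location of the cheque in turn.
If it is in either of envelopes 1 and 3 (prior 1/4 each): that envelope was opened and seen not to hold the prize — ruled out; weight (1/4)·0 = 0 each.
If it is in envelope 2 (prior 1/4): the presenter has no choice, probability 1; weight (1/4)·1 = 1/4.
If it is in envelope 4 (prior 1/4): the presenter has 3 equally likely choices, so probability 1/3; weight (1/4)·(1/3) = 1/12.
The weights sum to 1/3.
So P(the cheque in envelope 2 | the presenter opened envelope 1 and envelope 3) = (1/4) / (1/3) = 3/4.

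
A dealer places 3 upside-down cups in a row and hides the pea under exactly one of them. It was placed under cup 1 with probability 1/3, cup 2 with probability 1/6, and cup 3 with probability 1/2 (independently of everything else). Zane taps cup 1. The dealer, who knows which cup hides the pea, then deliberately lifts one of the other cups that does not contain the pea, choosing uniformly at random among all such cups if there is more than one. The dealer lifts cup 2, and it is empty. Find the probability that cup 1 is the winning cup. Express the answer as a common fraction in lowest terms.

Apply Bayes' rule, conditioning on where the pea actually is.
If it is under cup 1 (prior 1/3): the dealer has 2 equally likely choices, so probability 1/2; weight (1/3)·(1/2) = 1/6.
If it is under cup 2 (prior 1/6): the dealer opened cup 2, so this case is ruled out; weight (1/6)·0 = 0.
If it is under cup 3 (prior 1/2): the dealer has no choice, probability 1; weight (1/2)·1 = 1/2.
The weights sum to 2/3.
So P(the pea under cup 1 | the dealer opened cup 2) = (1/6) / (2/3) = 1/4.

1/4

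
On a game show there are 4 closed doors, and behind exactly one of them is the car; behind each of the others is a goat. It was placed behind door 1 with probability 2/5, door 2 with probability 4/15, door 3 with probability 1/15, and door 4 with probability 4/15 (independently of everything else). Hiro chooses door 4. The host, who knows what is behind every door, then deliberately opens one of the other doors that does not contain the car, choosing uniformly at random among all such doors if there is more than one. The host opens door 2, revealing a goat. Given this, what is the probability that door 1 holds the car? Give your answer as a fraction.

Apply Bayes' rule, conditioning on where the car actually is.
If it is behind door 1 (prior 2/5): the host has 2 equally likely choices, so probability 1/2; weight (2/5)·(1/2) = 1/5.
If it is behind door 2 (prior 4/15): the host opened door 2, so this case is ruled out; weight (4/15)·0 = 0.
If it is behind door 3 (prior 1/15): the host has 2 equally likely choices, so probability 1/2; weight (1/15)·(1/2) = 1/30.
If it is behind door 4 (prior 4/15): the host has 3 equally likely choices, so probability 1/3; weight (4/15)·(1/3) = 4/45.
The weights sum to 29/90.
So P(the car behind door 1 | the host opened door 2) = (1/5) / (29/90) = 18/29.

18/29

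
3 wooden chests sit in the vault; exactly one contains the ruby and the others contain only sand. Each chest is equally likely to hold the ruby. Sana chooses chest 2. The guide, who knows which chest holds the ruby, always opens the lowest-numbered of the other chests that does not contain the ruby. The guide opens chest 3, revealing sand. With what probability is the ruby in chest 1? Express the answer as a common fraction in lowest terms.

Condition on the true location of the ruby.
If it is in chest 1 (prior 1/3): chest 3 is the lowest-numbered option available, probability 1; weight (1/3)·1 = 1/3.
If it is in chest 2 (prior 1/3): the guide would have opened chest 1 instead, probability 0; weight (1/3)·0 = 0.
If it is in chest 3 (prior 1/3): the guide opened chest 3, so this case is ruled out; weight (1/3)·0 = 0.
The weights sum to 1/3.
So P(the ruby in chest 1 | the guide opened chest 3) = (1/3) / (1/3) = 1.

1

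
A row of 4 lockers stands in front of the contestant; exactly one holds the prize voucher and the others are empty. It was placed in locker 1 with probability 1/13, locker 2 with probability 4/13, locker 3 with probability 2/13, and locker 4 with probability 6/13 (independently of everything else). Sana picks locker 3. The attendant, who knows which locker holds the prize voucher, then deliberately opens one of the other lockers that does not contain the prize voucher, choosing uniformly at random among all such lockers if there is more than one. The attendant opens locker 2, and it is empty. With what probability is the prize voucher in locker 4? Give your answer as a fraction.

Consider each possible location of the prize voucher in turn.
If it is in locker 1 (prior 1/13): the attendant has 2 equally likely choices, so probability 1/2; weight (1/13)·(1/2) = 1/26.
If it is in locker 2 (prior 4/13): the attendant opened locker 2, so this case is ruled out; weight (4/13)·0 = 0.
If it is in locker 3 (prior 2/13): the attendant has 3 equally likely choices, so probability 1/3; weight (2/13)·(1/3) = 2/39.
If it is in locker 4 (prior 6/13): the attendant has 2 equally likely choices, so probability 1/2; weight (6/13)·(1/2) = 3/13.
The weights sum to 25/78.
So P(the prize voucher in locker 4 | the attendant opened locker 2) = (3/13) / (25/78) = 18/25.

18/25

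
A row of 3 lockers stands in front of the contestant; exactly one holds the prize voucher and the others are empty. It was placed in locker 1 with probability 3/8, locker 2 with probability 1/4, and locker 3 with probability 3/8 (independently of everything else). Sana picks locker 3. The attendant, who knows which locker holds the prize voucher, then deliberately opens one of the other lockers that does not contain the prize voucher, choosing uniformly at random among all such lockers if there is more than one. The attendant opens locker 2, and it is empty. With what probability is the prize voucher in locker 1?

2/3

Consider each possible location of the prize voucher in turn.
If it is in locker 1 (prior 3/8): the attendant has no choice, probability 1; weight (3/8)·1 = 3/8.
If it is in locker 2 (prior 1/4): the attendant opened locker 2, so this case is ruled out; weight (1/4)·0 = 0.
If it is in locker 3 (prior 3/8): the attendant has 2 equally likely choices, so probability 1/2; weight (3/8)·(1/2) = 3/16.
The weights sum to 9/16.
So P(the prize voucher in locker 1 | the attendant opened locker 2) = (3/8) / (9/16) = 2/3.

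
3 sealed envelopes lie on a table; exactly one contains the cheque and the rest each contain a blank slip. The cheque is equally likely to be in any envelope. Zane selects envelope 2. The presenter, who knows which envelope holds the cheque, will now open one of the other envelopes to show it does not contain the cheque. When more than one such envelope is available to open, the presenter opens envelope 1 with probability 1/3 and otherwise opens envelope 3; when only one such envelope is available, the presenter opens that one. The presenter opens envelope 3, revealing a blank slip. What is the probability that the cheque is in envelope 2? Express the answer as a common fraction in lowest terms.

2/5

Consider each possible location of the cheque in turn.
If it is in envelope 1 (prior 1/3): only envelope 3 is available, probability 1; weight (1/3)·1 = 1/3.
If it is in envelope 2 (prior 1/3): envelope 1 is available but not opened, probability 2/3; weight (1/3)·(2/3) = 2/9.
If it is in envelope 3 (prior 1/3): the presenter opened envelope 3, so this case is ruled out; weight (1/3)·0 = 0.
The weights sum to 5/9.
So P(the cheque in envelope 2 | the presenter opened envelope 3) = (2/9) / (5/9) = 2/5.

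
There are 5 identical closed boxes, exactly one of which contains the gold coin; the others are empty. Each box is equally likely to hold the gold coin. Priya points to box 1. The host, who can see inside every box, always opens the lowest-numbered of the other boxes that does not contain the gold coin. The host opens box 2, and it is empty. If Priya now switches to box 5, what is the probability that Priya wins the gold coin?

Consider each possible location of the gold coin in turn.
If it is in any of boxes 1, 3, 4, and 5 (prior 1/5 each): box 2 is the lowest-numbered option available, probability 1; weight (1/5)·1 = 1/5 each.
If it is in box 2 (prior 1/5): the host opened box 2, so this case is ruled out; weight (1/5)·0 = 0.
The weights sum to 4/5.
So P(the gold coin in box 5 | the host opened box 2) = (1/5) / (4/5) = 1/4.

1/4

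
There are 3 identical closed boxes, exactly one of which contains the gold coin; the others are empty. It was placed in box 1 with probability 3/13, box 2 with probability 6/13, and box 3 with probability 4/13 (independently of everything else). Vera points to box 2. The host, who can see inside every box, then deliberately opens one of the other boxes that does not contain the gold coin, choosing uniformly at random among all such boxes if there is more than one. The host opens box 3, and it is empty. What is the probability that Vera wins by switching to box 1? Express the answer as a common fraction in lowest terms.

1/2

Apply Bayes' rule, conditioning on where the gold coin actually is.
If it is in box 1 (prior 3/13): the host has no choice, probability 1; weight (3/13)·1 = 3/13.
If it is in box 2 (prior 6/13): the host has 2 equally likely choices, so probability 1/2; weight (6/13)·(1/2) = 3/13.
If it is in box 3 (prior 4/13): the host opened box 3, so this case is ruled out; weight (4/13)·0 = 0.
The weights sum to 6/13.
So P(the gold coin in box 1 | the host opened box 3) = (3/13) / (6/13) = 1/2.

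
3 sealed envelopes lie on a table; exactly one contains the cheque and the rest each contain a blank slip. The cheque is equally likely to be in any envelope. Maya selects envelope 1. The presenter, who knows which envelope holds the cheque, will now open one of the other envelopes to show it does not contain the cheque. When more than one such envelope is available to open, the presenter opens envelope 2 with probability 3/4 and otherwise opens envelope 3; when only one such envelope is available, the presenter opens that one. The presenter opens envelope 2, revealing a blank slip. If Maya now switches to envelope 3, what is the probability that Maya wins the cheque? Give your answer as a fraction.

Apply Bayes' rule, conditioning on where the cheque actually is.
If it is in envelope 1 (prior 1/3): envelope 2 is available, opened with probability 3/4; weight (1/3)·(3/4) = 1/4.
If it is in envelope 2 (prior 1/3): the presenter opened envelope 2, so this case is ruled out; weight (1/3)·0 = 0.
If it is in envelope 3 (prior 1/3): only envelope 2 is available, probability 1; weight (1/3)·1 = 1/3.
The weights sum to 7/12.
So P(the cheque in envelope 3 | the presenter opened envelope 2) = (1/3) / (7/12) = 4/7.

4/7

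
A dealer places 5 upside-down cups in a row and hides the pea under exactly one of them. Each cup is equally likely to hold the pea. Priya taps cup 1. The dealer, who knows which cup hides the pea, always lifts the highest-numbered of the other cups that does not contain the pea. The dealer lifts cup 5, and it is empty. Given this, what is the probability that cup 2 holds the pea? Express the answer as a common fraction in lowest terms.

Apply Bayes' rule, conditioning on where the pea actually is.
If it is under any of cups 1, 2, 3, and 4 (prior 1/5 each): cup 5 is the highest-numbered option available, probability 1; weight (1/5)·1 = 1/5 each.
If it is under cup 5 (prior 1/5): the dealer opened cup 5, so this case is ruled out; weight (1/5)·0 = 0.
The weights sum to 4/5.
So P(the pea under cup 2 | the dealer opened cup 5) = (1/5) / (4/5) = 1/4.

1/4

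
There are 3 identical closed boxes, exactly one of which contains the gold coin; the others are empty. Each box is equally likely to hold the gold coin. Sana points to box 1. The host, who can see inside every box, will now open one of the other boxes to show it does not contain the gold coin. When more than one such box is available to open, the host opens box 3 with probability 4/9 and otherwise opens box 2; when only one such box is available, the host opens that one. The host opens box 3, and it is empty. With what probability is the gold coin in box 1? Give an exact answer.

Consider each possible location of the gold coin in turn.
If it is in box 1 (prior 1/3): box 3 is available, opened with probability 4/9; weight (1/3)·(4/9) = 4/27.
If it is in box 2 (prior 1/3): only box 3 is available, probability 1; weight (1/3)·1 = 1/3.
If it is in box 3 (prior 1/3): the host opened box 3, so this case is ruled out; weight (1/3)·0 = 0.
The weights sum to 13/27.
So P(the gold coin in box 1 | the host opened box 3) = (4/27) / (13/27) = 4/13.

4/13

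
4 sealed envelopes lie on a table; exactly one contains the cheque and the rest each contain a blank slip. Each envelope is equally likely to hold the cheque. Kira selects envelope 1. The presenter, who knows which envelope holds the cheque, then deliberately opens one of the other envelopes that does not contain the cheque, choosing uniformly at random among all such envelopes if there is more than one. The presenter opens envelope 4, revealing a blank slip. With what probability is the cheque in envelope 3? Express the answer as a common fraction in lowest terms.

3/8

Apply Bayes' rule, conditioning on where the cheque actually is.
If it is in envelope 1 (prior 1/4): the presenter has 3 equally likely choices, so probability 1/3; weight (1/4)·(1/3) = 1/12.
If it is in either of envelopes 2 and 3 (prior 1/4 each): the presenter has 2 equally likely choices, so probability 1/2; weight (1/4)·(1/2) = 1/8 each.
If it is in envelope 4 (prior 1/4): the presenter opened envelope 4, so this case is ruled out; weight (1/4)·0 = 0.
The weights sum to 1/3.
So P(the cheque in envelope 3 | the presenter opened envelope 4) = (1/8) / (1/3) = 3/8.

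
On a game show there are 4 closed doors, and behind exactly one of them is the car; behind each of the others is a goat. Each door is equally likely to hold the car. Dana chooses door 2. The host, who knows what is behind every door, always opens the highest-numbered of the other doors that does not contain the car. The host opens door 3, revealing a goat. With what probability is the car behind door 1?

Consider each possible location of the car in turn.
If it is behind either of doors 1 and 2 (prior 1/4 each): the host would have opened door 4 instead, probability 0; weight (1/4)·0 = 0 each.
If it is behind door 3 (prior 1/4): the host opened door 3, so this case is ruled out; weight (1/4)·0 = 0.
If it is behind door 4 (prior 1/4): door 3 is the highest-numbered option available, probability 1; weight (1/4)·1 = 1/4.
The weights sum to 1/4.
So P(the car behind door 1 | the host opened door 3) = 0 / (1/4) = 0.

0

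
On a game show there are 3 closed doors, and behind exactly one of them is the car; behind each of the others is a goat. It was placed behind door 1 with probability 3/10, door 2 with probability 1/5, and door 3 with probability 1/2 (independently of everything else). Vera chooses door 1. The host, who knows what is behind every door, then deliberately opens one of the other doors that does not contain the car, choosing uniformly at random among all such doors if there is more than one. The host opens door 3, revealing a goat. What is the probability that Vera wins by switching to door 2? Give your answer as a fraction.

Apply Bayes' rule, conditioning on where the car actually is.
If it is behind door 1 (prior 3/10): the host has 2 equally likely choices, so probability 1/2; weight (3/10)·(1/2) = 3/20.
If it is behind door 2 (prior 1/5): the host has no choice, probability 1; weight (1/5)·1 = 1/5.
If it is behind door 3 (prior 1/2): the host opened door 3, so this case is ruled out; weight (1/2)·0 = 0.
The weights sum to 7/20.
So P(the car behind door 2 | the host opened door 3) = (1/5) / (7/20) = 4/7.

4/7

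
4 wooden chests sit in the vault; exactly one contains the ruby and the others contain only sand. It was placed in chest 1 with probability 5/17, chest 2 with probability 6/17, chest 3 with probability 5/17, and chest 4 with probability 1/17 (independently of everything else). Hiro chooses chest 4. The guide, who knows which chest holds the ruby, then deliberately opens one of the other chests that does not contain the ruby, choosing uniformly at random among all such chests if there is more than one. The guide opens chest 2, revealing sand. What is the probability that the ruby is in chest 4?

Apply Bayes' rule, conditioning on where the ruby actually is.
If it is in either of chests 1 and 3 (prior 5/17 each): the guide has 2 equally likely choices, so probability 1/2; weight (5/17)·(1/2) = 5/34 each.
If it is in chest 2 (prior 6/17): the guide opened chest 2, so this case is ruled out; weight (6/17)·0 = 0.
If it is in chest 4 (prior 1/17): the guide has 3 equally likely choices, so probability 1/3; weight (1/17)·(1/3) = 1/51.
The weights sum to 16/51.
So P(the ruby in chest 4 | the guide opened chest 2) = (1/51) / (16/51) = 1/16.

1/16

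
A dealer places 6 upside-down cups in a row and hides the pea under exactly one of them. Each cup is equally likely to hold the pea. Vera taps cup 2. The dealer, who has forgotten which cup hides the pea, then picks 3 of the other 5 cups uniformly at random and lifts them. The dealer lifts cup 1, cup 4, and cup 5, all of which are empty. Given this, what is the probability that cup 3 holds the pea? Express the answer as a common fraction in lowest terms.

1/3

Because the dealer chose which cups to lift without knowing where the pea is, the choice is independent of the prize location. Learning that none of the 3 opened cups holds the pea simply rules out those 3 locations and leaves the remaining 3 cups still equally likely by symmetry.
So P(the pea under cup 3) = 1/3.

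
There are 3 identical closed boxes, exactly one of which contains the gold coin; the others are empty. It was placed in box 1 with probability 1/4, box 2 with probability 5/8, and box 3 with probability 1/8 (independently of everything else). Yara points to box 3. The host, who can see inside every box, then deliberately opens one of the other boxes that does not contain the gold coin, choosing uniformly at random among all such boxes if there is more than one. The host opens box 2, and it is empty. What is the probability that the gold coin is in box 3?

Apply Bayes' rule, conditioning on where the gold coin actually is.
If it is in box 1 (prior 1/4): the host has no choice, probability 1; weight (1/4)·1 = 1/4.
If it is in box 2 (prior 5/8): the host opened box 2, so this case is ruled out; weight (5/8)·0 = 0.
If it is in box 3 (prior 1/8): the host has 2 equally likely choices, so probability 1/2; weight (1/8)·(1/2) = 1/16.
The weights sum to 5/16.
So P(the gold coin in box 3 | the host opened box 2) = (1/16) / (5/16) = 1/5.

1/5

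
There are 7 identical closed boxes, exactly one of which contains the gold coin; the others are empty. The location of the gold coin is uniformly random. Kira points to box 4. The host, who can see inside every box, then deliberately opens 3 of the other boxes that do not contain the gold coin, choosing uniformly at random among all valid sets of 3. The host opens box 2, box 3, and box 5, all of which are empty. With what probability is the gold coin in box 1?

Condition on the true location of the gold coin.
If it is in any of boxes 1, 6, and 7 (prior 1/7 each): the host has 10 equally likely choices, so probability 1/10; weight (1/7)·(1/10) = 1/70 each.
If it is in any of boxes 2, 3, and 5 (prior 1/7 each): that box was opened and seen not to hold the prize — ruled out; weight (1/7)·0 = 0 each.
If it is in box 4 (prior 1/7): the host has 20 equally likely choices, so probability 1/20; weight (1/7)·(1/20) = 1/140.
The weights sum to 1/20.
So P(the gold coin in box 1 | the host opened box 2, box 3, and box 5) = (1/70) / (1/20) = 2/7.

2/7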